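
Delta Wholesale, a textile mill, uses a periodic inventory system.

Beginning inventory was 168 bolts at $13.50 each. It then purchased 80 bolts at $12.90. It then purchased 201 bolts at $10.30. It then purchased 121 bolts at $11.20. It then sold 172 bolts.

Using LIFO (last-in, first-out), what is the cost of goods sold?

COGS = $1,880.50

Sale 1 (172) [LIFO — newest first]: 121 @ $11.20 + 51 @ $10.30 = $1,880.50
Ending inventory: 168 @ $13.50 + 80 @ $12.90 + 150 @ $10.30 = $4,845.00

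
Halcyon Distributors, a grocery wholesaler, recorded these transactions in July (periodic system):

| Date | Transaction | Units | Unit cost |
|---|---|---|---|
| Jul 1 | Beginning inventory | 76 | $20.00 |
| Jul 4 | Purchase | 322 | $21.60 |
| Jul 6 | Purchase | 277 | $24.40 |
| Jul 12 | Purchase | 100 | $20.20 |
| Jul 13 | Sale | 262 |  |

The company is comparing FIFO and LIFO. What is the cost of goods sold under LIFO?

FIFO COGS: 76 @ $20.00 + 186 @ $21.60 = $5,537.60
LIFO COGS: 100 @ $20.20 + 162 @ $24.40 = $5,972.80

COGS = $5,972.80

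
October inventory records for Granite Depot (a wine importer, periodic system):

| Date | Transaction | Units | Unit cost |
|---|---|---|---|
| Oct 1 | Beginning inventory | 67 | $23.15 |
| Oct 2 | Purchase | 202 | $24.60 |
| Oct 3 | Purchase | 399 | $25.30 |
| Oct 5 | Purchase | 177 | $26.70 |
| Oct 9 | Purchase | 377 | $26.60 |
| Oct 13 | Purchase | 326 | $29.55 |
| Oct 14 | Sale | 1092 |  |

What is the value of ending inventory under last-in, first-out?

Ending inventory = $11,251.35

Oct 14, 1092 sold [LIFO — newest first]: 326 @ $29.55 + 377 @ $26.60 + 177 @ $26.70 + 212 @ $25.30 = $29,751.00
Ending inventory: 67 @ $23.15 + 202 @ $24.60 + 187 @ $25.30 = $11,251.35
Check: goods available $41,002.35 = COGS $29,751.00 + ending $11,251.35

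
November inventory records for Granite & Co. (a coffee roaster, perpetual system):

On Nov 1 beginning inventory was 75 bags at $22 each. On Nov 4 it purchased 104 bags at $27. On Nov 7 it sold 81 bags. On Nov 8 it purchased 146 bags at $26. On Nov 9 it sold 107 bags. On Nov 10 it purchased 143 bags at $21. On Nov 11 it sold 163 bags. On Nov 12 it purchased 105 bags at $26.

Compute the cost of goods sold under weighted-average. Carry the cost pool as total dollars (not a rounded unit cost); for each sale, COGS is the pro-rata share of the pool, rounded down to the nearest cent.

After Nov 1: 75 on hand, pool $1,650.00 (≈ $22.0000 each)
After Nov 4: 179 on hand, pool $4,458.00 (≈ $24.9050 each)
Nov 7, sell 81: 81/179 × $4,458.00 → $2,017.30
After Nov 8: 244 on hand, pool $6,236.70 (≈ $25.5602 each)
Nov 9, sell 107: 107/244 × $6,236.70 → $2,734.94
After Nov 10: 280 on hand, pool $6,504.76 (≈ $23.2313 each)
Nov 11, sell 163: 163/280 × $6,504.76 → $3,786.69
After Nov 12: 222 on hand, pool $5,448.07 (≈ $24.5409 each)
Total COGS = $2,017.30 + $2,734.94 + $3,786.69 = $8,538.93
Ending inventory (cost pool remaining) = $5,448.07

COGS = $8,538.93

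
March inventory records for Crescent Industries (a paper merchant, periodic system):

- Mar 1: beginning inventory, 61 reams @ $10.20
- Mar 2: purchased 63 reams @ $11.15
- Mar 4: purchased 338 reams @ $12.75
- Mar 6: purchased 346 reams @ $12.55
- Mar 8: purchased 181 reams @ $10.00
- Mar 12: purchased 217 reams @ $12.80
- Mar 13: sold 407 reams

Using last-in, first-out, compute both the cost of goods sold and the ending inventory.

COGS = $4,700.55; ending inventory = $9,863.50

Mar 13, 407 sold [LIFO — newest first]: 217 @ $12.80 + 181 @ $10.00 + 9 @ $12.55 = $4,700.55
Ending inventory: 61 @ $10.20 + 63 @ $11.15 + 338 @ $12.75 + 337 @ $12.55 = $9,863.50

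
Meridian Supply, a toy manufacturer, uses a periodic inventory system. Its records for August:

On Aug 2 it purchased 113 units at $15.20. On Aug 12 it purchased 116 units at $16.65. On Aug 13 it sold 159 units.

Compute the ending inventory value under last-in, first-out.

Aug 13, 159 sold [LIFO — newest first]: 116 @ $16.65 + 43 @ $15.20 = $2,585.00
Ending inventory: 70 @ $15.20 = $1,064.00

Ending inventory = $1,064.00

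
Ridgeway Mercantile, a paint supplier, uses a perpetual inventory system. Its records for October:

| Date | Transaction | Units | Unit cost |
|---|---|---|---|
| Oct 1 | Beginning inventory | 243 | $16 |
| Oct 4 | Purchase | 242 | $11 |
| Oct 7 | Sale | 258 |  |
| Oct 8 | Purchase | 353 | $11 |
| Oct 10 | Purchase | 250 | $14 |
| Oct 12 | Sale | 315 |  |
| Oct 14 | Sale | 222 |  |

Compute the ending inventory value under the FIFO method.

Ending inventory = $3,973

Oct 7, 258 sold [FIFO — oldest first]: 243 @ $16 + 15 @ $11 = $4,053
Oct 12, 315 sold [FIFO — oldest first]: 227 @ $11 + 88 @ $11 = $3,465
Oct 14, 222 sold [FIFO — oldest first]: 222 @ $11 = $2,442
Total COGS = $4,053 + $3,465 + $2,442 = $9,960
Ending inventory: 43 @ $11 + 250 @ $14 = $3,973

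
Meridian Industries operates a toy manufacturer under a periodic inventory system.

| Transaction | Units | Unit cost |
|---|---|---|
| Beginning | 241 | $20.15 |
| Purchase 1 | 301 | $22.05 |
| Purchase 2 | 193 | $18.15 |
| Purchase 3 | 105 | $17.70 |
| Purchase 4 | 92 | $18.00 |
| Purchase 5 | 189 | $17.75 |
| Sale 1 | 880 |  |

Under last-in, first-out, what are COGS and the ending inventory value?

COGS = $17,009.25; ending inventory = $4,856.15

Sale 1 (880) [LIFO — newest first]: 189 @ $17.75 + 92 @ $18.00 + 105 @ $17.70 + 193 @ $18.15 + 301 @ $22.05 = $17,009.25
Ending inventory: 241 @ $20.15 = $4,856.15
Check: goods available $21,865.40 = COGS $17,009.25 + ending $4,856.15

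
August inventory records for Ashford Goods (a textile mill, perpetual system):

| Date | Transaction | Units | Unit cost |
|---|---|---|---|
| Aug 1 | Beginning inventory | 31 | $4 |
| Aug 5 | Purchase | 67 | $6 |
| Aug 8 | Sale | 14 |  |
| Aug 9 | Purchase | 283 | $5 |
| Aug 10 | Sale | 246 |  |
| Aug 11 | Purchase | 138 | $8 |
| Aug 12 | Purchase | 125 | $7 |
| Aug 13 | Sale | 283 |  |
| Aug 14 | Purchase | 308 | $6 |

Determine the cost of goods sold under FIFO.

COGS = $3,213

Aug 8, 14 sold [FIFO — oldest first]: 14 @ $4 = $56
Aug 10, 246 sold [FIFO — oldest first]: 17 @ $4 + 67 @ $6 + 162 @ $5 = $1,280
Aug 13, 283 sold [FIFO — oldest first]: 121 @ $5 + 138 @ $8 + 24 @ $7 = $1,877
Total COGS = $56 + $1,280 + $1,877 = $3,213
Ending inventory: 101 @ $7 + 308 @ $6 = $2,555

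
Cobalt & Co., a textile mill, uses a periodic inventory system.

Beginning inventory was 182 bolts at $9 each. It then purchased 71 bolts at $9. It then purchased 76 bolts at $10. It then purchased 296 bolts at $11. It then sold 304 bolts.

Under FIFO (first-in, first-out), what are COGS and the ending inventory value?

Sale 1 (304) [FIFO — oldest first]: 182 @ $9 + 71 @ $9 + 51 @ $10 = $2,787
Ending inventory: 25 @ $10 + 296 @ $11 = $3,506

COGS = $2,787; ending inventory = $3,506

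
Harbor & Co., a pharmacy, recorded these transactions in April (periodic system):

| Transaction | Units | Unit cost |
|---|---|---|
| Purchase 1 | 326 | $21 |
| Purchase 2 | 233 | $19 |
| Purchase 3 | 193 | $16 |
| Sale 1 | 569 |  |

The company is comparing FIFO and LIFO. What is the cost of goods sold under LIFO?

COGS = $10,518

FIFO COGS: 326 @ $21 + 233 @ $19 + 10 @ $16 = $11,433
LIFO COGS: 193 @ $16 + 233 @ $19 + 143 @ $21 = $10,518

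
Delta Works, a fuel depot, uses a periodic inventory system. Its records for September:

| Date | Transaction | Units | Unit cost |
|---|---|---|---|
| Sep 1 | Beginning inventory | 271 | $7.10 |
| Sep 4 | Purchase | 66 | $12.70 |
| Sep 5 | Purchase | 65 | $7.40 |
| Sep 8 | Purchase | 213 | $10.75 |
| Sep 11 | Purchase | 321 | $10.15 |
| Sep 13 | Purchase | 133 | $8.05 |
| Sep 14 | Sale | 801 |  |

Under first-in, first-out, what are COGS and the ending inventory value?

Sep 14, 801 sold [FIFO — oldest first]: 271 @ $7.10 + 66 @ $12.70 + 65 @ $7.40 + 213 @ $10.75 + 186 @ $10.15 = $7,420.95
Ending inventory: 135 @ $10.15 + 133 @ $8.05 = $2,440.90

COGS = $7,420.95; ending inventory = $2,440.90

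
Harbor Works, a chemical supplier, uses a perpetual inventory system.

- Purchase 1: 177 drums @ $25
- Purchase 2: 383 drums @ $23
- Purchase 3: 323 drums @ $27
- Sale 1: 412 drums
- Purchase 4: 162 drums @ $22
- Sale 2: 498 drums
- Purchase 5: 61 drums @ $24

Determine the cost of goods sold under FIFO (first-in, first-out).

COGS = $22,549

Sale 1 (412) [FIFO — oldest first]: 177 @ $25 + 235 @ $23 = $9,830
Sale 2 (498) [FIFO — oldest first]: 148 @ $23 + 323 @ $27 + 27 @ $22 = $12,719
Total COGS = $9,830 + $12,719 = $22,549
Ending inventory: 135 @ $22 + 61 @ $24 = $4,434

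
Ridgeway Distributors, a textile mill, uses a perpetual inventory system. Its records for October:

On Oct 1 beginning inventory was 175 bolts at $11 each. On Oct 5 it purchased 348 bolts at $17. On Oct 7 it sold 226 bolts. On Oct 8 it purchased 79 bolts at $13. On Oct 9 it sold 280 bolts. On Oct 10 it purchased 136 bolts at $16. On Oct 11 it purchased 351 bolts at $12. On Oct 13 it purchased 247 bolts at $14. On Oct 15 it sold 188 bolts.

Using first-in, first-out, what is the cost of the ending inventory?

Oct 7, 226 sold [FIFO — oldest first]: 175 @ $11 + 51 @ $17 = $2,792
Oct 9, 280 sold [FIFO — oldest first]: 280 @ $17 = $4,760
Oct 15, 188 sold [FIFO — oldest first]: 17 @ $17 + 79 @ $13 + 92 @ $16 = $2,788
Total COGS = $2,792 + $4,760 + $2,788 = $10,340
Ending inventory: 44 @ $16 + 351 @ $12 + 247 @ $14 = $8,374
Check: goods available $18,714 = COGS $10,340 + ending $8,374

Ending inventory = $8,374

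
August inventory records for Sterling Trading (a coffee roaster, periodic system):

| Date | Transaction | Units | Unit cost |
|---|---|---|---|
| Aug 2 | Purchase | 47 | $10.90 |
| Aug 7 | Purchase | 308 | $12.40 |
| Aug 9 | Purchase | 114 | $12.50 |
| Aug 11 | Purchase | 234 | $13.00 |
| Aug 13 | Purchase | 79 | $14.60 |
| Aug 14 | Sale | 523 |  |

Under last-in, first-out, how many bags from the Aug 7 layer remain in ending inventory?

Aug 14, 523 sold [LIFO — newest first]: 79 @ $14.60 + 234 @ $13.00 + 114 @ $12.50 + 96 @ $12.40 = $6,810.80
Ending inventory: 47 @ $10.90 + 212 @ $12.40 = $3,141.10
Check: goods available $9,951.90 = COGS $6,810.80 + ending $3,141.10

212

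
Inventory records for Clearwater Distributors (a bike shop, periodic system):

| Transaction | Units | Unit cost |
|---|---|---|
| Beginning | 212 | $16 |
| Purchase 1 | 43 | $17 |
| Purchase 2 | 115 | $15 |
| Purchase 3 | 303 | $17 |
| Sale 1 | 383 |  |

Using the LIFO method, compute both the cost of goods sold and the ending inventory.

COGS = $6,351; ending inventory = $4,648

Sale 1 (383) [LIFO — newest first]: 303 @ $17 + 80 @ $15 = $6,351
Ending inventory: 212 @ $16 + 43 @ $17 + 35 @ $15 = $4,648
Check: goods available $10,999 = COGS $6,351 + ending $4,648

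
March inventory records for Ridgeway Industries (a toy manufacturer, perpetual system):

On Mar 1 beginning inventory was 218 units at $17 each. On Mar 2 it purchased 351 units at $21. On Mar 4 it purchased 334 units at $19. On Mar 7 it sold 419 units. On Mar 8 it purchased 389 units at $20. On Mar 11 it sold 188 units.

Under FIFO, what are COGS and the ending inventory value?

Mar 7, 419 sold [FIFO — oldest first]: 218 @ $17 + 201 @ $21 = $7,927
Mar 11, 188 sold [FIFO — oldest first]: 150 @ $21 + 38 @ $19 = $3,872
Total COGS = $7,927 + $3,872 = $11,799
Ending inventory: 296 @ $19 + 389 @ $20 = $13,404

COGS = $11,799; ending inventory = $13,404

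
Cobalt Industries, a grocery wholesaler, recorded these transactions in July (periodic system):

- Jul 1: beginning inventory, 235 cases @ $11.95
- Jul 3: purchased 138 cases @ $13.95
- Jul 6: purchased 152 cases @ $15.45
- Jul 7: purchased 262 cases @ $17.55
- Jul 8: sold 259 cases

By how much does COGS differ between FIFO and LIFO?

FIFO COGS: 235 @ $11.95 + 24 @ $13.95 = $3,143.05
LIFO COGS: 259 @ $17.55 = $4,545.45
Difference = |$3,143.05 − $4,545.45| = $1,402.40

$1,402.40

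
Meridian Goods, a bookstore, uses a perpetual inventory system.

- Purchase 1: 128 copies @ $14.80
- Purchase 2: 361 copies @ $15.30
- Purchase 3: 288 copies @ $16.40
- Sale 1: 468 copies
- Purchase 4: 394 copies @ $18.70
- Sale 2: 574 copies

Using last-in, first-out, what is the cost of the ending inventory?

Ending inventory = $1,909.70

Sale 1 (468) [LIFO — newest first]: 288 @ $16.40 + 180 @ $15.30 = $7,477.20
Sale 2 (574) [LIFO — newest first]: 394 @ $18.70 + 180 @ $15.30 = $10,121.80
Total COGS = $7,477.20 + $10,121.80 = $17,599.00
Ending inventory: 128 @ $14.80 + 1 @ $15.30 = $1,909.70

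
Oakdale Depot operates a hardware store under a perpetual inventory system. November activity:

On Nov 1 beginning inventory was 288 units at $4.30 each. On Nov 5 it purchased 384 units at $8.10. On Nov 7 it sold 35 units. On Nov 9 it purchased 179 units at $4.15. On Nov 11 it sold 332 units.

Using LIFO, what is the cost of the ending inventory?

Nov 7, 35 sold [LIFO — newest first]: 35 @ $8.10 = $283.50
Nov 11, 332 sold [LIFO — newest first]: 179 @ $4.15 + 153 @ $8.10 = $1,982.15
Total COGS = $283.50 + $1,982.15 = $2,265.65
Ending inventory: 288 @ $4.30 + 196 @ $8.10 = $2,826.00

Ending inventory = $2,826.00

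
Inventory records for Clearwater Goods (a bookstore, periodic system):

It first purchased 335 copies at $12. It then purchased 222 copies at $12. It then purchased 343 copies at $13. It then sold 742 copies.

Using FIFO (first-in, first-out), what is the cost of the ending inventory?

Ending inventory = $2,054

Sale 1 (742) [FIFO — oldest first]: 335 @ $12 + 222 @ $12 + 185 @ $13 = $9,089
Ending inventory: 158 @ $13 = $2,054
Check: goods available $11,143 = COGS $9,089 + ending $2,054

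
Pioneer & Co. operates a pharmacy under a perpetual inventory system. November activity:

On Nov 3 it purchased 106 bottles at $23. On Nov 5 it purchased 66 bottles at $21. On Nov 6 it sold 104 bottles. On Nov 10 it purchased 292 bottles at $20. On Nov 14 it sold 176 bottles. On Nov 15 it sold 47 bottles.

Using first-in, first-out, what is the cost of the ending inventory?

Nov 6, 104 sold [FIFO — oldest first]: 104 @ $23 = $2,392
Nov 14, 176 sold [FIFO — oldest first]: 2 @ $23 + 66 @ $21 + 108 @ $20 = $3,592
Nov 15, 47 sold [FIFO — oldest first]: 47 @ $20 = $940
Total COGS = $2,392 + $3,592 + $940 = $6,924
Ending inventory: 137 @ $20 = $2,740

Ending inventory = $2,740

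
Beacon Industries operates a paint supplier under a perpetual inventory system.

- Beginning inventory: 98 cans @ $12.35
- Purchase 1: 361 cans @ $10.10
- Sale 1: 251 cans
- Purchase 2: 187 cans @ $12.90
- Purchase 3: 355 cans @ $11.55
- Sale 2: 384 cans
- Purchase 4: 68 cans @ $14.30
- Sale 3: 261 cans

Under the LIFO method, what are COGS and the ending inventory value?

COGS = $10,373.55; ending inventory = $1,967.80

Sale 1 (251) [LIFO — newest first]: 251 @ $10.10 = $2,535.10
Sale 2 (384) [LIFO — newest first]: 355 @ $11.55 + 29 @ $12.90 = $4,474.35
Sale 3 (261) [LIFO — newest first]: 68 @ $14.30 + 158 @ $12.90 + 35 @ $10.10 = $3,364.10
Total COGS = $2,535.10 + $4,474.35 + $3,364.10 = $10,373.55
Ending inventory: 98 @ $12.35 + 75 @ $10.10 = $1,967.80
Check: goods available $12,341.35 = COGS $10,373.55 + ending $1,967.80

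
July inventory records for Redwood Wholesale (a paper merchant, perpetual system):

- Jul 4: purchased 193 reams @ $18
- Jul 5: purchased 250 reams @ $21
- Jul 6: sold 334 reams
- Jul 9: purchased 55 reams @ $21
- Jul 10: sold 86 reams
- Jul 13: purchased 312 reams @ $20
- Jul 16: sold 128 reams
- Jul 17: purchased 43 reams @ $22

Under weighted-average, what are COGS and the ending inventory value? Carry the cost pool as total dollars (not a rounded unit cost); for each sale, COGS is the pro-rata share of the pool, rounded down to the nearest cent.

COGS = $10,872.11; ending inventory = $6,192.89

After Jul 4: 193 on hand, pool $3,474.00 (≈ $18.0000 each)
After Jul 5: 443 on hand, pool $8,724.00 (≈ $19.6930 each)
Jul 6, sell 334: 334/443 × $8,724.00 → $6,577.46
After Jul 9: 164 on hand, pool $3,301.54 (≈ $20.1313 each)
Jul 10, sell 86: 86/164 × $3,301.54 → $1,731.29
After Jul 13: 390 on hand, pool $7,810.25 (≈ $20.0263 each)
Jul 16, sell 128: 128/390 × $7,810.25 → $2,563.36
After Jul 17: 305 on hand, pool $6,192.89 (≈ $20.3046 each)
Total COGS = $6,577.46 + $1,731.29 + $2,563.36 = $10,872.11
Ending inventory (cost pool remaining) = $6,192.89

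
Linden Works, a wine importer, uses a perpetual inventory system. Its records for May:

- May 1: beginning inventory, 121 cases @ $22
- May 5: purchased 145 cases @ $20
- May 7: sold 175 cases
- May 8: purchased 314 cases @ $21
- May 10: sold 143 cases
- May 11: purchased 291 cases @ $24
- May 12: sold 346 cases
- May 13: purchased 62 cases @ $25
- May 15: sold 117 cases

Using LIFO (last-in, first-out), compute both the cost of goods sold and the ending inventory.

COGS = $17,407; ending inventory = $3,283

May 7, 175 sold [LIFO — newest first]: 145 @ $20 + 30 @ $22 = $3,560
May 10, 143 sold [LIFO — newest first]: 143 @ $21 = $3,003
May 12, 346 sold [LIFO — newest first]: 291 @ $24 + 55 @ $21 = $8,139
May 15, 117 sold [LIFO — newest first]: 62 @ $25 + 55 @ $21 = $2,705
Total COGS = $3,560 + $3,003 + $8,139 + $2,705 = $17,407
Ending inventory: 91 @ $22 + 61 @ $21 = $3,283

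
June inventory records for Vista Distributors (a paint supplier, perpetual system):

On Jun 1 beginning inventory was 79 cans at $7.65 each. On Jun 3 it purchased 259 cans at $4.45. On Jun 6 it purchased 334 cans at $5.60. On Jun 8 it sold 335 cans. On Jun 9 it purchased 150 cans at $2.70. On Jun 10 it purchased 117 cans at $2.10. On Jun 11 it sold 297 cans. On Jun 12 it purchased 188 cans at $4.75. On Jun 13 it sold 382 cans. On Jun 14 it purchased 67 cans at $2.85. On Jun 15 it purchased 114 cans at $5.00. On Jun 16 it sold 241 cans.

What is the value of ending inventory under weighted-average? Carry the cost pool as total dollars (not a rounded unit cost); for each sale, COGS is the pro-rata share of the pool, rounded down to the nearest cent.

After Jun 1: 79 on hand, pool $604.35 (≈ $7.6500 each)
After Jun 3: 338 on hand, pool $1,756.90 (≈ $5.1979 each)
After Jun 6: 672 on hand, pool $3,627.30 (≈ $5.3978 each)
Jun 8, sell 335: 335/672 × $3,627.30 → $1,808.25
After Jun 9: 487 on hand, pool $2,224.05 (≈ $4.5668 each)
After Jun 10: 604 on hand, pool $2,469.75 (≈ $4.0890 each)
Jun 11, sell 297: 297/604 × $2,469.75 → $1,214.43
After Jun 12: 495 on hand, pool $2,148.32 (≈ $4.3400 each)
Jun 13, sell 382: 382/495 × $2,148.32 → $1,657.89
After Jun 14: 180 on hand, pool $681.38 (≈ $3.7854 each)
After Jun 15: 294 on hand, pool $1,251.38 (≈ $4.2564 each)
Jun 16, sell 241: 241/294 × $1,251.38 → $1,025.79
Total COGS = $1,808.25 + $1,214.43 + $1,657.89 + $1,025.79 = $5,706.36
Ending inventory (cost pool remaining) = $225.59

Ending inventory = $225.59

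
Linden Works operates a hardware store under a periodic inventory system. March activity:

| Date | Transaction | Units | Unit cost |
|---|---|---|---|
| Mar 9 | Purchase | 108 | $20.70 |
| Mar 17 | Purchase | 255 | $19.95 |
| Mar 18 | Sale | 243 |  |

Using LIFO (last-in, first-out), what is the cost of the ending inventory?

Mar 18, 243 sold [LIFO — newest first]: 243 @ $19.95 = $4,847.85
Ending inventory: 108 @ $20.70 + 12 @ $19.95 = $2,475.00

Ending inventory = $2,475.00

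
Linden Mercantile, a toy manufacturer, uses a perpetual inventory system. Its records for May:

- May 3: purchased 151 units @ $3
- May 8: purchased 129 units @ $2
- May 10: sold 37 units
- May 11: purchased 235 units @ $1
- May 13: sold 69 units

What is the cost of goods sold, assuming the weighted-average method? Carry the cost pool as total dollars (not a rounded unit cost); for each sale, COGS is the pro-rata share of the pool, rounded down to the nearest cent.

After May 3: 151 on hand, pool $453.00 (≈ $3.0000 each)
After May 8: 280 on hand, pool $711.00 (≈ $2.5393 each)
May 10, sell 37: 37/280 × $711.00 → $93.95
After May 11: 478 on hand, pool $852.05 (≈ $1.7825 each)
May 13, sell 69: 69/478 × $852.05 → $122.99
Total COGS = $93.95 + $122.99 = $216.94
Ending inventory (cost pool remaining) = $729.06

COGS = $216.94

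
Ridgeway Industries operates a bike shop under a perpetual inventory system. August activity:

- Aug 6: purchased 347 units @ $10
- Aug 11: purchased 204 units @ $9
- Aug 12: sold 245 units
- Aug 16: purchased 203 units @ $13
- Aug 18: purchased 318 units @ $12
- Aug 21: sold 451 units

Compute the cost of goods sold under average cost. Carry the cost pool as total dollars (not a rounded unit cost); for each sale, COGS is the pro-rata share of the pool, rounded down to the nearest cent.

COGS = $7,486.46

After Aug 6: 347 on hand, pool $3,470.00 (≈ $10.0000 each)
After Aug 11: 551 on hand, pool $5,306.00 (≈ $9.6298 each)
Aug 12, sell 245: 245/551 × $5,306.00 → $2,359.29
After Aug 16: 509 on hand, pool $5,585.71 (≈ $10.9739 each)
After Aug 18: 827 on hand, pool $9,401.71 (≈ $11.3685 each)
Aug 21, sell 451: 451/827 × $9,401.71 → $5,127.17
Total COGS = $2,359.29 + $5,127.17 = $7,486.46
Ending inventory (cost pool remaining) = $4,274.54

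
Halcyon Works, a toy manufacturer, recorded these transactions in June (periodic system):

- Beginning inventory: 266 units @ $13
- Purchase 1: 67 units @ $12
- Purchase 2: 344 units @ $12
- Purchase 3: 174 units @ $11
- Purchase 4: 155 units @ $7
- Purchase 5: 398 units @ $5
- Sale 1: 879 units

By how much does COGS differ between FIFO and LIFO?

$3,687

FIFO COGS: 266 @ $13 + 67 @ $12 + 344 @ $12 + 174 @ $11 + 28 @ $7 = $10,500
LIFO COGS: 398 @ $5 + 155 @ $7 + 174 @ $11 + 152 @ $12 = $6,813
Difference = |$10,500 − $6,813| = $3,687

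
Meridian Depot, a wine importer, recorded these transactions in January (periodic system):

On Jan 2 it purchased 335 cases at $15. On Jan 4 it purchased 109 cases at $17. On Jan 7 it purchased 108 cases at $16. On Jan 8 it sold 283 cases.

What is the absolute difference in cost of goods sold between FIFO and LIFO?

FIFO COGS: 283 @ $15 = $4,245
LIFO COGS: 108 @ $16 + 109 @ $17 + 66 @ $15 = $4,571
Difference = |$4,245 − $4,571| = $326

$326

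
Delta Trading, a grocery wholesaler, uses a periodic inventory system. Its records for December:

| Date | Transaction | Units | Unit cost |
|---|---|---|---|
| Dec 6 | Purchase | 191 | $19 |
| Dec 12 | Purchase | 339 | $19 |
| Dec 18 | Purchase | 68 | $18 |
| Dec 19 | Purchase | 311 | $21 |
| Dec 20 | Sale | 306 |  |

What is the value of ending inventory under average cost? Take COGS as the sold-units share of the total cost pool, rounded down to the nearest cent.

Ending inventory = $11,824.51

Dec 20, sell 306: 306/909 × $17,825.00 → $6,000.49
Ending inventory (cost pool remaining) = $11,824.51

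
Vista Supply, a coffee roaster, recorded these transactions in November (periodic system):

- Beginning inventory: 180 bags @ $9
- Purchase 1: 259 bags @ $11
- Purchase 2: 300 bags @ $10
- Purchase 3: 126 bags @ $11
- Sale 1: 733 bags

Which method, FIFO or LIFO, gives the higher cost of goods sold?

LIFO

FIFO COGS: 180 @ $9 + 259 @ $11 + 294 @ $10 = $7,409
LIFO COGS: 126 @ $11 + 300 @ $10 + 259 @ $11 + 48 @ $9 = $7,667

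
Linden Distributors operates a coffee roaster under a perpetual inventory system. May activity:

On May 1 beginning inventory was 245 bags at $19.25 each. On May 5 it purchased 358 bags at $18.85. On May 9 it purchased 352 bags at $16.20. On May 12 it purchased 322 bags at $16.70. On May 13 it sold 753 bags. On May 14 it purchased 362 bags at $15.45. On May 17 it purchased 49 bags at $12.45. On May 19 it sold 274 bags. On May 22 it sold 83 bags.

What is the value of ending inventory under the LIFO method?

Ending inventory = $10,809.70

May 13, 753 sold [LIFO — newest first]: 322 @ $16.70 + 352 @ $16.20 + 79 @ $18.85 = $12,568.95
May 19, 274 sold [LIFO — newest first]: 49 @ $12.45 + 225 @ $15.45 = $4,086.30
May 22, 83 sold [LIFO — newest first]: 83 @ $15.45 = $1,282.35
Total COGS = $12,568.95 + $4,086.30 + $1,282.35 = $17,937.60
Ending inventory: 245 @ $19.25 + 279 @ $18.85 + 54 @ $15.45 = $10,809.70
Check: goods available $28,747.30 = COGS $17,937.60 + ending $10,809.70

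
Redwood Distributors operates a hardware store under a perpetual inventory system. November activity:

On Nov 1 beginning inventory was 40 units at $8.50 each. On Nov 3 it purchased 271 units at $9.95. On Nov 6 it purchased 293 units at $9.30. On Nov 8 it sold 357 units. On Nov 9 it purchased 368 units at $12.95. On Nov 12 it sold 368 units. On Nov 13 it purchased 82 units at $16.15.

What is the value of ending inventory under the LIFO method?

Ending inventory = $3,723.95

Nov 8, 357 sold [LIFO — newest first]: 293 @ $9.30 + 64 @ $9.95 = $3,361.70
Nov 12, 368 sold [LIFO — newest first]: 368 @ $12.95 = $4,765.60
Total COGS = $3,361.70 + $4,765.60 = $8,127.30
Ending inventory: 40 @ $8.50 + 207 @ $9.95 + 82 @ $16.15 = $3,723.95
Check: goods available $11,851.25 = COGS $8,127.30 + ending $3,723.95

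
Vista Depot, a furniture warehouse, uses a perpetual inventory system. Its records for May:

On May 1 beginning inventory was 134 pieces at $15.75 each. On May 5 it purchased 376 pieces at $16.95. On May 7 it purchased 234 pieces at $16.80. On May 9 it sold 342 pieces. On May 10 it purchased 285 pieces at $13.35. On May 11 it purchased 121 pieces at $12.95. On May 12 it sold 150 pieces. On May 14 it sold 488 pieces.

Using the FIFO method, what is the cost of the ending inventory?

Ending inventory = $2,221.10

May 9, 342 sold [FIFO — oldest first]: 134 @ $15.75 + 208 @ $16.95 = $5,636.10
May 12, 150 sold [FIFO — oldest first]: 150 @ $16.95 = $2,542.50
May 14, 488 sold [FIFO — oldest first]: 18 @ $16.95 + 234 @ $16.80 + 236 @ $13.35 = $7,386.90
Total COGS = $5,636.10 + $2,542.50 + $7,386.90 = $15,565.50
Ending inventory: 49 @ $13.35 + 121 @ $12.95 = $2,221.10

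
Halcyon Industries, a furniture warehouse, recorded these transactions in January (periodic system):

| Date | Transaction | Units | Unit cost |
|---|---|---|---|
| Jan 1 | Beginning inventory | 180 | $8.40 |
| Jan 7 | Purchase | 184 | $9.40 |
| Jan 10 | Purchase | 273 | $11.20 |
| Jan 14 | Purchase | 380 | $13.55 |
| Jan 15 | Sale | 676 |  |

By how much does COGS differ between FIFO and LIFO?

FIFO COGS: 180 @ $8.40 + 184 @ $9.40 + 273 @ $11.20 + 39 @ $13.55 = $6,827.65
LIFO COGS: 380 @ $13.55 + 273 @ $11.20 + 23 @ $9.40 = $8,422.80
Difference = |$6,827.65 − $8,422.80| = $1,595.15

$1,595.15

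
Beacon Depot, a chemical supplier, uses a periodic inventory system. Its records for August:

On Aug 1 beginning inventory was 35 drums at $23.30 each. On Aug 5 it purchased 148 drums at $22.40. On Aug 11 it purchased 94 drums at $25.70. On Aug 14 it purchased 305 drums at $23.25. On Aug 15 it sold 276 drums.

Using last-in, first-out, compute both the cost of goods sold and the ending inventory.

COGS = $6,417.00; ending inventory = $7,220.75

Aug 15, 276 sold [LIFO — newest first]: 276 @ $23.25 = $6,417.00
Ending inventory: 35 @ $23.30 + 148 @ $22.40 + 94 @ $25.70 + 29 @ $23.25 = $7,220.75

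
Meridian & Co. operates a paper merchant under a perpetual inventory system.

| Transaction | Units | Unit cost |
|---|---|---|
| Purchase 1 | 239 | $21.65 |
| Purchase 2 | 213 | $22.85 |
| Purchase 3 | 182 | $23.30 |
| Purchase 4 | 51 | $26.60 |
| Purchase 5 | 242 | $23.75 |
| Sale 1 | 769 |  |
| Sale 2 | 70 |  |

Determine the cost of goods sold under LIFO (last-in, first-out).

COGS = $19,480.90

Sale 1 (769) [LIFO — newest first]: 242 @ $23.75 + 51 @ $26.60 + 182 @ $23.30 + 213 @ $22.85 + 81 @ $21.65 = $17,965.40
Sale 2 (70) [LIFO — newest first]: 70 @ $21.65 = $1,515.50
Total COGS = $17,965.40 + $1,515.50 = $19,480.90
Ending inventory: 88 @ $21.65 = $1,905.20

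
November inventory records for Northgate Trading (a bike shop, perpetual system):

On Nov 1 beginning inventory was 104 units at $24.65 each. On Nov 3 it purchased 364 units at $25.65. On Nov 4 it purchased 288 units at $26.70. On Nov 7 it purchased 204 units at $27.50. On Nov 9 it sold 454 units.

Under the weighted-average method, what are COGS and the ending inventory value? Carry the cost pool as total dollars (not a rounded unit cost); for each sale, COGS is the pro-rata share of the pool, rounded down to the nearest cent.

After Nov 1: 104 on hand, pool $2,563.60 (≈ $24.6500 each)
After Nov 3: 468 on hand, pool $11,900.20 (≈ $25.4278 each)
After Nov 4: 756 on hand, pool $19,589.80 (≈ $25.9124 each)
After Nov 7: 960 on hand, pool $25,199.80 (≈ $26.2498 each)
Nov 9, sell 454: 454/960 × $25,199.80 → $11,917.40
Ending inventory (cost pool remaining) = $13,282.40

COGS = $11,917.40; ending inventory = $13,282.40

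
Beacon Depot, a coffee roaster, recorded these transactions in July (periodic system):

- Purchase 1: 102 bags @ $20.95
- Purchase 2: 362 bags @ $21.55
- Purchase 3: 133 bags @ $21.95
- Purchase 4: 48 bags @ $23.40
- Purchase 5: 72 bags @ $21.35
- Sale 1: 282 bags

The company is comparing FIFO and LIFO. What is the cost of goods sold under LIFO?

COGS = $6,204.70

FIFO COGS: 102 @ $20.95 + 180 @ $21.55 = $6,015.90
LIFO COGS: 72 @ $21.35 + 48 @ $23.40 + 133 @ $21.95 + 29 @ $21.55 = $6,204.70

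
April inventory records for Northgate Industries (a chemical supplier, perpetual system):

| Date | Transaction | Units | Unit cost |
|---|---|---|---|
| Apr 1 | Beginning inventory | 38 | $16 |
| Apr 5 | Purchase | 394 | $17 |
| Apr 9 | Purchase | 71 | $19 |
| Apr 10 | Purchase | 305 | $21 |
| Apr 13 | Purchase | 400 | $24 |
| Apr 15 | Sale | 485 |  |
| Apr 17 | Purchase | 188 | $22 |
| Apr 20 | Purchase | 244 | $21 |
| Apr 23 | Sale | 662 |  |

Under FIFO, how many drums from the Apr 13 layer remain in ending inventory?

61

Apr 15, 485 sold [FIFO — oldest first]: 38 @ $16 + 394 @ $17 + 53 @ $19 = $8,313
Apr 23, 662 sold [FIFO — oldest first]: 18 @ $19 + 305 @ $21 + 339 @ $24 = $14,883
Total COGS = $8,313 + $14,883 = $23,196
Ending inventory: 61 @ $24 + 188 @ $22 + 244 @ $21 = $10,724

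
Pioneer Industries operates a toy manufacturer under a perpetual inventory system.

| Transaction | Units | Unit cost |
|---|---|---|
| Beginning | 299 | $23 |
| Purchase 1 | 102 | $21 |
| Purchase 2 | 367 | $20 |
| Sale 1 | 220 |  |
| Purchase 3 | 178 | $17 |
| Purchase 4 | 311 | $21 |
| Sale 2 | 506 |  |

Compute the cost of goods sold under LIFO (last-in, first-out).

COGS = $14,297

Sale 1 (220) [LIFO — newest first]: 220 @ $20 = $4,400
Sale 2 (506) [LIFO — newest first]: 311 @ $21 + 178 @ $17 + 17 @ $20 = $9,897
Total COGS = $4,400 + $9,897 = $14,297
Ending inventory: 299 @ $23 + 102 @ $21 + 130 @ $20 = $11,619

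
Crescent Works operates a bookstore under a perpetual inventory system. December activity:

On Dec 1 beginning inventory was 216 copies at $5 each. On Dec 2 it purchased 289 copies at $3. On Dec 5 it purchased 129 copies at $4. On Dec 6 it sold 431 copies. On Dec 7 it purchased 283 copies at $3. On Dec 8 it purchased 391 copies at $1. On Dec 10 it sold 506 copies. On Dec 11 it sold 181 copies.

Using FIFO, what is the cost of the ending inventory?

Ending inventory = $190

Dec 6, 431 sold [FIFO — oldest first]: 216 @ $5 + 215 @ $3 = $1,725
Dec 10, 506 sold [FIFO — oldest first]: 74 @ $3 + 129 @ $4 + 283 @ $3 + 20 @ $1 = $1,607
Dec 11, 181 sold [FIFO — oldest first]: 181 @ $1 = $181
Total COGS = $1,725 + $1,607 + $181 = $3,513
Ending inventory: 190 @ $1 = $190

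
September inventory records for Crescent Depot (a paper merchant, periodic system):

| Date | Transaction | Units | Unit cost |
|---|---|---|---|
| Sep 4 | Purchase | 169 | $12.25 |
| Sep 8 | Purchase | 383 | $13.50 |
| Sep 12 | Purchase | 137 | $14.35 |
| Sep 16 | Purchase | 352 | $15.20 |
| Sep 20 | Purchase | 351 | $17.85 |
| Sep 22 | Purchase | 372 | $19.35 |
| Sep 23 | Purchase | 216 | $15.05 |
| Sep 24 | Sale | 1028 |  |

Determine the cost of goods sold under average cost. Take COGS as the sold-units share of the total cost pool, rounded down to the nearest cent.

Sep 24, sell 1028: 1028/1980 × $31,271.45 → $16,235.88
Ending inventory (cost pool remaining) = $15,035.57

COGS = $16,235.88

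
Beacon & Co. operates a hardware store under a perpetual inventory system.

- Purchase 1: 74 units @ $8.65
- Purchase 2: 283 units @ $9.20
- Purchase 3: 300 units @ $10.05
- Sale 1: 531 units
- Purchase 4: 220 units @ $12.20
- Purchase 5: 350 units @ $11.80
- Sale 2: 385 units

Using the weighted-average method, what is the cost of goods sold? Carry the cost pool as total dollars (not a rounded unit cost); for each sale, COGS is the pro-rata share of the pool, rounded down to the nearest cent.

COGS = $9,491.59

After Purchase 1: 74 on hand, pool $640.10 (≈ $8.6500 each)
After Purchase 2: 357 on hand, pool $3,243.70 (≈ $9.0860 each)
After Purchase 3: 657 on hand, pool $6,258.70 (≈ $9.5262 each)
Sale 1, sell 531: 531/657 × $6,258.70 → $5,058.40
After Purchase 4: 346 on hand, pool $3,884.30 (≈ $11.2263 each)
After Purchase 5: 696 on hand, pool $8,014.30 (≈ $11.5148 each)
Sale 2, sell 385: 385/696 × $8,014.30 → $4,433.19
Total COGS = $5,058.40 + $4,433.19 = $9,491.59
Ending inventory (cost pool remaining) = $3,581.11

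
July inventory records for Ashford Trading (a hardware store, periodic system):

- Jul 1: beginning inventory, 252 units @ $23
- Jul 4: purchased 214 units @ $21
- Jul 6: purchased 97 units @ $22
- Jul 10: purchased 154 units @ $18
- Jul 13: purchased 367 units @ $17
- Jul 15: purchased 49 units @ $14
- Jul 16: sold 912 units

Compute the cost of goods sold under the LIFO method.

Jul 16, 912 sold [LIFO — newest first]: 49 @ $14 + 367 @ $17 + 154 @ $18 + 97 @ $22 + 214 @ $21 + 31 @ $23 = $17,038
Ending inventory: 221 @ $23 = $5,083

COGS = $17,038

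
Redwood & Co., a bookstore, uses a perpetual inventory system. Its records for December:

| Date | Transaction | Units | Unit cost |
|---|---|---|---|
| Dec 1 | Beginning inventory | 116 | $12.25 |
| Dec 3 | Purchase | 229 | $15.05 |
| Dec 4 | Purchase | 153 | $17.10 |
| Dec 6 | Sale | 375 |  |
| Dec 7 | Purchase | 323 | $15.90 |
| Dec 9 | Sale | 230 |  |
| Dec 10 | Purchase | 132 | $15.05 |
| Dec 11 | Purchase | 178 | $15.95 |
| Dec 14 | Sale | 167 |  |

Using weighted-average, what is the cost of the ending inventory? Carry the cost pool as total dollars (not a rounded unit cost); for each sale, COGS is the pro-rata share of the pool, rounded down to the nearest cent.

After Dec 1: 116 on hand, pool $1,421.00 (≈ $12.2500 each)
After Dec 3: 345 on hand, pool $4,867.45 (≈ $14.1086 each)
After Dec 4: 498 on hand, pool $7,483.75 (≈ $15.0276 each)
Dec 6, sell 375: 375/498 × $7,483.75 → $5,635.35
After Dec 7: 446 on hand, pool $6,984.10 (≈ $15.6594 each)
Dec 9, sell 230: 230/446 × $6,984.10 → $3,601.66
After Dec 10: 348 on hand, pool $5,369.04 (≈ $15.4283 each)
After Dec 11: 526 on hand, pool $8,208.14 (≈ $15.6048 each)
Dec 14, sell 167: 167/526 × $8,208.14 → $2,606.00
Total COGS = $5,635.35 + $3,601.66 + $2,606.00 = $11,843.01
Ending inventory (cost pool remaining) = $5,602.14

Ending inventory = $5,602.14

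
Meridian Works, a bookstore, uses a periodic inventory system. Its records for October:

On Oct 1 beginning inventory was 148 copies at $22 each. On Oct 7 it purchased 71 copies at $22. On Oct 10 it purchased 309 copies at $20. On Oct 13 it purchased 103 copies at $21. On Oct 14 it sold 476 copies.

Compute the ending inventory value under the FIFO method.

Ending inventory = $3,203

Oct 14, 476 sold [FIFO — oldest first]: 148 @ $22 + 71 @ $22 + 257 @ $20 = $9,958
Ending inventory: 52 @ $20 + 103 @ $21 = $3,203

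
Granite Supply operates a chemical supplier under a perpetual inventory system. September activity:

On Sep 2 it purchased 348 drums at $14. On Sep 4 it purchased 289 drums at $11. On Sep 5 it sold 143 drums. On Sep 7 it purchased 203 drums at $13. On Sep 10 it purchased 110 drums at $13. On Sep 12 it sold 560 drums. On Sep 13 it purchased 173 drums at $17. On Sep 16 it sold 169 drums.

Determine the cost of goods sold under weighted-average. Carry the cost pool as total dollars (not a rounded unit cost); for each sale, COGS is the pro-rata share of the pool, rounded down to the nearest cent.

After Sep 2: 348 on hand, pool $4,872.00 (≈ $14.0000 each)
After Sep 4: 637 on hand, pool $8,051.00 (≈ $12.6389 each)
Sep 5, sell 143: 143/637 × $8,051.00 → $1,807.36
After Sep 7: 697 on hand, pool $8,882.64 (≈ $12.7441 each)
After Sep 10: 807 on hand, pool $10,312.64 (≈ $12.7790 each)
Sep 12, sell 560: 560/807 × $10,312.64 → $7,156.23
After Sep 13: 420 on hand, pool $6,097.41 (≈ $14.5176 each)
Sep 16, sell 169: 169/420 × $6,097.41 → $2,453.48
Total COGS = $1,807.36 + $7,156.23 + $2,453.48 = $11,417.07
Ending inventory (cost pool remaining) = $3,643.93

COGS = $11,417.07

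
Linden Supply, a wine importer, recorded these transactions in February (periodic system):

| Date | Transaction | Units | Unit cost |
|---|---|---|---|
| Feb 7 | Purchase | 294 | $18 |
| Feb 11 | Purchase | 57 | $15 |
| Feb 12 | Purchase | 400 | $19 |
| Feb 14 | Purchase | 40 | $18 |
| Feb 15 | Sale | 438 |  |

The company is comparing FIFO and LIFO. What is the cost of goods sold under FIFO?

COGS = $7,800

FIFO COGS: 294 @ $18 + 57 @ $15 + 87 @ $19 = $7,800
LIFO COGS: 40 @ $18 + 398 @ $19 = $8,282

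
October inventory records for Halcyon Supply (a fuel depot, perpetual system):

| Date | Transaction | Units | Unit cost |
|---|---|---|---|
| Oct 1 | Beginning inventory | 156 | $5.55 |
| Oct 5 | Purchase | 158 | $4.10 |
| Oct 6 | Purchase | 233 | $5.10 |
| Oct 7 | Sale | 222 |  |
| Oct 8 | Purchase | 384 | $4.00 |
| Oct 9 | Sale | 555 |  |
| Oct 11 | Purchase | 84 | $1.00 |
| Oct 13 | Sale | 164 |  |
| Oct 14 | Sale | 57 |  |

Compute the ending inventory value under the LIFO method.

Oct 7, 222 sold [LIFO — newest first]: 222 @ $5.10 = $1,132.20
Oct 9, 555 sold [LIFO — newest first]: 384 @ $4.00 + 11 @ $5.10 + 158 @ $4.10 + 2 @ $5.55 = $2,251.00
Oct 13, 164 sold [LIFO — newest first]: 84 @ $1.00 + 80 @ $5.55 = $528.00
Oct 14, 57 sold [LIFO — newest first]: 57 @ $5.55 = $316.35
Total COGS = $1,132.20 + $2,251.00 + $528.00 + $316.35 = $4,227.55
Ending inventory: 17 @ $5.55 = $94.35

Ending inventory = $94.35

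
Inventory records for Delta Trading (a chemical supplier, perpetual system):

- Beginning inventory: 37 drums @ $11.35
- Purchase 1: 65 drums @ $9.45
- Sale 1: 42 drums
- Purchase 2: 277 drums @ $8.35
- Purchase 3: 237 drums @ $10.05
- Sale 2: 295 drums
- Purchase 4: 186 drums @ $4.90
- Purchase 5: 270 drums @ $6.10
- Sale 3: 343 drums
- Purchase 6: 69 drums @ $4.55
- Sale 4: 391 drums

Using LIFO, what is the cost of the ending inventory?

Sale 1 (42) [LIFO — newest first]: 42 @ $9.45 = $396.90
Sale 2 (295) [LIFO — newest first]: 237 @ $10.05 + 58 @ $8.35 = $2,866.15
Sale 3 (343) [LIFO — newest first]: 270 @ $6.10 + 73 @ $4.90 = $2,004.70
Sale 4 (391) [LIFO — newest first]: 69 @ $4.55 + 113 @ $4.90 + 209 @ $8.35 = $2,612.80
Total COGS = $396.90 + $2,866.15 + $2,004.70 + $2,612.80 = $7,880.55
Ending inventory: 37 @ $11.35 + 23 @ $9.45 + 10 @ $8.35 = $720.80

Ending inventory = $720.80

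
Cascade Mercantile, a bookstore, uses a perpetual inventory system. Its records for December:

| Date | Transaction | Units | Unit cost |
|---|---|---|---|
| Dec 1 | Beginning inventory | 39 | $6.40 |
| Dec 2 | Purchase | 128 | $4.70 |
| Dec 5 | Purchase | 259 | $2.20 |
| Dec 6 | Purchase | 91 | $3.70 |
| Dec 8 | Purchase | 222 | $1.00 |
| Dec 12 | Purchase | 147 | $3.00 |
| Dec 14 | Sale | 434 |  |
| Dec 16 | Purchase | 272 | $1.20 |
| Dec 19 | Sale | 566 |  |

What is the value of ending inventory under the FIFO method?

Ending inventory = $189.60

Dec 14, 434 sold [FIFO — oldest first]: 39 @ $6.40 + 128 @ $4.70 + 259 @ $2.20 + 8 @ $3.70 = $1,450.60
Dec 19, 566 sold [FIFO — oldest first]: 83 @ $3.70 + 222 @ $1.00 + 147 @ $3.00 + 114 @ $1.20 = $1,106.90
Total COGS = $1,450.60 + $1,106.90 = $2,557.50
Ending inventory: 158 @ $1.20 = $189.60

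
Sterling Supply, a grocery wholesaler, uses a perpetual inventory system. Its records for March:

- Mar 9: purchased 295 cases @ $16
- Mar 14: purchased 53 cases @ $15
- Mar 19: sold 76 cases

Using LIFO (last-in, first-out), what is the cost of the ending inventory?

Mar 19, 76 sold [LIFO — newest first]: 53 @ $15 + 23 @ $16 = $1,163
Ending inventory: 272 @ $16 = $4,352

Ending inventory = $4,352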